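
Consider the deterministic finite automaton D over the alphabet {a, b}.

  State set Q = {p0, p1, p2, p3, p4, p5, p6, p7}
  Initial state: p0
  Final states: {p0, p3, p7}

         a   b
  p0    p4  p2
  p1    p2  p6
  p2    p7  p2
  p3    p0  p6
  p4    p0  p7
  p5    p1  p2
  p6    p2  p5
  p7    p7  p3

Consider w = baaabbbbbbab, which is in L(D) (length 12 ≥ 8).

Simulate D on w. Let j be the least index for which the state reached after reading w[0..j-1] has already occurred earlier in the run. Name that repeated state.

Run of D on w = b a a a b b b b b b a b:
  step 0: p0  (start)
  step 1: p2  (read b: p0→p2)
  step 2: p7  (read a: p2→p7)
  step 3: p7  (read a: p7→p7)   ← first repeat (p7 seen earlier)
  step 4: p7  (read a: p7→p7)
  step 5: p3  (read b: p7→p3)
  step 6: p6  (read b: p3→p6)
  step 7: p5  (read b: p6→p5)
  step 8: p2  (read b: p5→p2)
  step 9: p2  (read b: p2→p2)
  step 10: p2  (read b: p2→p2)
  step 11: p7  (read a: p2→p7)
  step 12: p3  (read b: p7→p3)

The earliest repeat is at step j = 3: D is in p7, which it already visited at step i = 2.
The DFA has 8 states, so the proof of the pumping lemma guarantees a repeated state among the first 8+1 visited; the segment between the two visits is the pumpable y.

p7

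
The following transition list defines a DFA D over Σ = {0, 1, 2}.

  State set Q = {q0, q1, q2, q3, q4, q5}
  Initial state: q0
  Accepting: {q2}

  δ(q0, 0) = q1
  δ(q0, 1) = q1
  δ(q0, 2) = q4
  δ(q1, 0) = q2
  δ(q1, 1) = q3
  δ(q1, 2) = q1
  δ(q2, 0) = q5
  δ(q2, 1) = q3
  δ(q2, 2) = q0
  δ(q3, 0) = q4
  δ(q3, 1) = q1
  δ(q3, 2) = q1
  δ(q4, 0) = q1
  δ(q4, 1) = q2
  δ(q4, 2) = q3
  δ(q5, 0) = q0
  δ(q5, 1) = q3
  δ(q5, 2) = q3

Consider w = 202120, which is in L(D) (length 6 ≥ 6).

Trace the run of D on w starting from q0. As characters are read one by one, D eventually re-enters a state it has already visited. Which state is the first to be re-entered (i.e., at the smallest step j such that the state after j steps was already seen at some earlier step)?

State sequence: q0 -2-> q4 -0-> q1 -2-> q1 -1-> q3 -2-> q1 -0-> q2
First repeat at step 3: q1 was already visited.

The earliest repeat is at step j = 3: D is in q1, which it already visited at step i = 2.
The DFA has 6 states, so the proof of the pumping lemma guarantees a repeated state among the first 6+1 visited; the segment between the two visits is the pumpable y.

q1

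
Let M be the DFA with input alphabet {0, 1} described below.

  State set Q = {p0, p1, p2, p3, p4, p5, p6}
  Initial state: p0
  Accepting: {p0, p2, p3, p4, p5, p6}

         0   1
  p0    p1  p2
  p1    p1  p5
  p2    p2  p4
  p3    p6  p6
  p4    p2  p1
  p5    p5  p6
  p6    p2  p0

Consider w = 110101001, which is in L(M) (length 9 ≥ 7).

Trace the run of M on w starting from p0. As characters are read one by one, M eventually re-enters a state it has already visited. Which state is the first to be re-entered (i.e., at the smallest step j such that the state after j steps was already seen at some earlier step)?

p2

Run of M on w = 1 1 0 1 0 1 0 0 1:
  step 0: p0  (start)
  step 1: p2  (read 1: p0→p2)
  step 2: p4  (read 1: p2→p4)
  step 3: p2  (read 0: p4→p2)   ← first repeat (p2 seen earlier)
  step 4: p4  (read 1: p2→p4)
  step 5: p2  (read 0: p4→p2)
  step 6: p4  (read 1: p2→p4)
  step 7: p2  (read 0: p4→p2)
  step 8: p2  (read 0: p2→p2)
  step 9: p4  (read 1: p2→p4)

The earliest repeat is at step j = 3: M is in p2, which it already visited at step i = 1.
With |Q| = 7, pigeonhole forces a state repeat no later than step 7; the substring read between the first and second visits to that state can be pumped.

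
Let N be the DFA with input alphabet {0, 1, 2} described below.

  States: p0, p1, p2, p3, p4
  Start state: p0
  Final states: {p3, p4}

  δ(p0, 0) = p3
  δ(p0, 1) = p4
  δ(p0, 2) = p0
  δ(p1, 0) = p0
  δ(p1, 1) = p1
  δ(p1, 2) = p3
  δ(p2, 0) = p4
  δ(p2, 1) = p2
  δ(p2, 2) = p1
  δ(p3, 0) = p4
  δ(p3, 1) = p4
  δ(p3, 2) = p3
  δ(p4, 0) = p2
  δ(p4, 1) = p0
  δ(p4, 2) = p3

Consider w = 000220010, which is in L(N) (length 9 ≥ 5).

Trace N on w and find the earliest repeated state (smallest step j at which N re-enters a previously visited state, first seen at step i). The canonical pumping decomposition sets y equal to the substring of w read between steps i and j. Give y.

0022

Run of N on w = 0 0 0 2 2 0 0 1 0:
  step 0: p0  (start)
  step 1: p3  (read 0: p0→p3)
  step 2: p4  (read 0: p3→p4)
  step 3: p2  (read 0: p4→p2)
  step 4: p1  (read 2: p2→p1)
  step 5: p3  (read 2: p1→p3)   ← first repeat (p3 seen earlier)
  step 6: p4  (read 0: p3→p4)
  step 7: p2  (read 0: p4→p2)
  step 8: p2  (read 1: p2→p2)
  step 9: p4  (read 0: p2→p4)

So i = 1, j = 5, giving x = w[0:1] = 0, y = w[1:5] = 0022, z = w[5:9] = 0010.
Check: |xy| = 5 ≤ 5 and |y| = 4 ≥ 1. Reading y takes N from p3 back to p3, so every xyⁱz is accepted.
The DFA has 5 states, so the proof of the pumping lemma guarantees a repeated state among the first 5+1 visited; the segment between the two visits is the pumpable y.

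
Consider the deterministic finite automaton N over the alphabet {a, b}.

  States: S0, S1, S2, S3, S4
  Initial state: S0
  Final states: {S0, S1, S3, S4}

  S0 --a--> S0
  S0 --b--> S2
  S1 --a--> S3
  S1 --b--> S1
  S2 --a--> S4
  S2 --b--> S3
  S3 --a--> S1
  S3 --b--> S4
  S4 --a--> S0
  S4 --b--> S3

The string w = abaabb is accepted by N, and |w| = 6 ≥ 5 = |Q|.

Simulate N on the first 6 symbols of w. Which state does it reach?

State sequence: S0 -a-> S0 -b-> S2 -a-> S4 -a-> S0 -b-> S2 -b-> S3

After reading 6 characters, N is in state S3.

S3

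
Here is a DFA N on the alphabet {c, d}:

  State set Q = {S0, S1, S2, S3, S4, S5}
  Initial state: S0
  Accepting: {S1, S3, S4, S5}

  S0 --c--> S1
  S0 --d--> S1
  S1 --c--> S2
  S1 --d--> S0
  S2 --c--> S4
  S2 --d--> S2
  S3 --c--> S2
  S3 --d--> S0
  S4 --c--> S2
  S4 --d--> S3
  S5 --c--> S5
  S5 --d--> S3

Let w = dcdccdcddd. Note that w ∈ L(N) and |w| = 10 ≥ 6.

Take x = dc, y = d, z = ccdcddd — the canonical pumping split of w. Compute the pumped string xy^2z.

dcddccdcddd

xy^2z = dc·d·d·ccdcddd = dcddccdcddd.
Reading y = d takes N from S2 back to S2, so after x·y·y the machine is still in S2, and z then leads to the accepting state S1. Hence dcddccdcddd ∈ L(N).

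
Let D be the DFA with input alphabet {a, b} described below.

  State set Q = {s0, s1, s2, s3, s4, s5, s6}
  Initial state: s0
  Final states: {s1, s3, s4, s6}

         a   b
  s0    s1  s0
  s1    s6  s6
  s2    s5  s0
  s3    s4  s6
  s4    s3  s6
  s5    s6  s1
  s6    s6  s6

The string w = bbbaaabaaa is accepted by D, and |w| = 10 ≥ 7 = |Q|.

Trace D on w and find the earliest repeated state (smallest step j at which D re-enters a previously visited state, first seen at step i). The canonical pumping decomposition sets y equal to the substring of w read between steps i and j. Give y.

State sequence: s0 -b-> s0 -b-> s0 -b-> s0 -a-> s1 -a-> s6 -a-> s6 -b-> s6 -a-> s6 -a-> s6 -a-> s6
First repeat at step 1: s0 was already visited.

So i = 0, j = 1, giving x = w[0:0] = ε, y = w[0:1] = b, z = w[1:10] = bbaaabaaa.
Check: |xy| = 1 ≤ 7 and |y| = 1 ≥ 1. Reading y takes D from s0 back to s0, so every xyⁱz is accepted.

b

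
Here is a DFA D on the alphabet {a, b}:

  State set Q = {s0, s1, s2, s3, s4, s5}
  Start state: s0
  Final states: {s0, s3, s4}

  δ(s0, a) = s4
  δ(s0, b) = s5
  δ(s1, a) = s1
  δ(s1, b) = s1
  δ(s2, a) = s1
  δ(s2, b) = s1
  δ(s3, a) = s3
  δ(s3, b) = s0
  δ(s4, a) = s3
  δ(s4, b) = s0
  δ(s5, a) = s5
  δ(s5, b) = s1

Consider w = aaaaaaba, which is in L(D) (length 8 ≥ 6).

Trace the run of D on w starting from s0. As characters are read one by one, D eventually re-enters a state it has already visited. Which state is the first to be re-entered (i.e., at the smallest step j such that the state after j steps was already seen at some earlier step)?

s3

Run of D on w = a a a a a a b a:
  step 0: s0  (start)
  step 1: s4  (read a: s0→s4)
  step 2: s3  (read a: s4→s3)
  step 3: s3  (read a: s3→s3)   ← first repeat (s3 seen earlier)
  step 4: s3  (read a: s3→s3)
  step 5: s3  (read a: s3→s3)
  step 6: s3  (read a: s3→s3)
  step 7: s0  (read b: s3→s0)
  step 8: s4  (read a: s0→s4)

The earliest repeat is at step j = 3: D is in s3, which it already visited at step i = 2.
The DFA has 6 states, so the proof of the pumping lemma guarantees a repeated state among the first 6+1 visited; the segment between the two visits is the pumpable y.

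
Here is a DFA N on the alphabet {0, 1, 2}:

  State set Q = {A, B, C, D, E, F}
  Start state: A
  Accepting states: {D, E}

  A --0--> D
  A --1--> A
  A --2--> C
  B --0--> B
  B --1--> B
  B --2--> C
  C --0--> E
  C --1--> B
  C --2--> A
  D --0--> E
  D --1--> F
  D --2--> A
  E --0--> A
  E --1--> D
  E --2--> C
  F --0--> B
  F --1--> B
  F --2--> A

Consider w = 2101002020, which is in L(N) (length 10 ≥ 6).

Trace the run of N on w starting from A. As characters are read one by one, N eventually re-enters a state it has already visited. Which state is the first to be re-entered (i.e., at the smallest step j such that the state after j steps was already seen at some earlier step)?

State sequence: A -2-> C -1-> B -0-> B -1-> B -0-> B -0-> B -2-> C -0-> E -2-> C -0-> E
First repeat at step 3: B was already visited.

The earliest repeat is at step j = 3: N is in B, which it already visited at step i = 2.
Pumping length from the standard proof: p = 6 (the number of states). The repeated state found above gives |xy| = j ≤ 6 and |y| = j − i ≥ 1.

B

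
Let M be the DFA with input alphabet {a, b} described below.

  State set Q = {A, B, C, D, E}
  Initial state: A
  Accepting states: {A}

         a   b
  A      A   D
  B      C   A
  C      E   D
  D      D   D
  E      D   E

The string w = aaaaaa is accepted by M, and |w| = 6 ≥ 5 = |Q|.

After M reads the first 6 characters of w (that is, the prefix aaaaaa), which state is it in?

A

Run of M on the first 6 characters of w = a a a a a a:
  step 0: A  (start)
  step 1: A  (read a: A→A)
  step 2: A  (read a: A→A)
  step 3: A  (read a: A→A)
  step 4: A  (read a: A→A)
  step 5: A  (read a: A→A)
  step 6: A  (read a: A→A)

After reading 6 characters, M is in state A.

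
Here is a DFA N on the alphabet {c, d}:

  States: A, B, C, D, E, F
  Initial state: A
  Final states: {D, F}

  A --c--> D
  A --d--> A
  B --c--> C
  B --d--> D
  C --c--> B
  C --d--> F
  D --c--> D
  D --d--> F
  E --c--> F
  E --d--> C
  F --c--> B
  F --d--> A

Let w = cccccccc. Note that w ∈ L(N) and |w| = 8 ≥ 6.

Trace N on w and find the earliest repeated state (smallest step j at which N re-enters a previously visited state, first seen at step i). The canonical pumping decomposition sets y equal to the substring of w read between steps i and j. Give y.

c

State sequence: A -c-> D -c-> D -c-> D -c-> D -c-> D -c-> D -c-> D -c-> D
First repeat at step 2: D was already visited.

So i = 1, j = 2, giving x = w[0:1] = c, y = w[1:2] = c, z = w[2:8] = cccccc.
Check: |xy| = 2 ≤ 6 and |y| = 1 ≥ 1. Reading y takes N from D back to D, so every xyⁱz is accepted.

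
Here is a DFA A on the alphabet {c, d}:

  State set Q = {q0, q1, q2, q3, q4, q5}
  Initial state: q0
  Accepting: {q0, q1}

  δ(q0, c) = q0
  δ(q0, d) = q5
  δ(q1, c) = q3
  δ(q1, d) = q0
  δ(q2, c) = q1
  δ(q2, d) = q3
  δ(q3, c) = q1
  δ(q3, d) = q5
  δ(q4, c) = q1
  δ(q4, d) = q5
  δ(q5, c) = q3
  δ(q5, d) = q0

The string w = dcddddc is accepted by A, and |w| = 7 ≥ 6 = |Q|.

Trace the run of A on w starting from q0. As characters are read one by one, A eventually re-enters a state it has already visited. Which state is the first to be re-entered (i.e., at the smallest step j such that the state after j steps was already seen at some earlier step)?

State sequence: q0 -d-> q5 -c-> q3 -d-> q5 -d-> q0 -d-> q5 -d-> q0 -c-> q0
First repeat at step 3: q5 was already visited.

The earliest repeat is at step j = 3: A is in q5, which it already visited at step i = 1.
Pumping length from the standard proof: p = 6 (the number of states). The repeated state found above gives |xy| = j ≤ 6 and |y| = j − i ≥ 1.

q5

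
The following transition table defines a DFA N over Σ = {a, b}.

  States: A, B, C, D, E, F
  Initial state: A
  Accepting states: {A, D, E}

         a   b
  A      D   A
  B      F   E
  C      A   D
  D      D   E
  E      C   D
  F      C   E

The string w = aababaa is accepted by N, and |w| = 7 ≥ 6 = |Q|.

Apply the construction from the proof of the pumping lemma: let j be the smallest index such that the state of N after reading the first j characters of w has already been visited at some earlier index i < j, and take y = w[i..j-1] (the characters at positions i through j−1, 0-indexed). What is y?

a

Run of N on w = a a b a b a a:
  step 0: A  (start)
  step 1: D  (read a: A→D)
  step 2: D  (read a: D→D)   ← first repeat (D seen earlier)
  step 3: E  (read b: D→E)
  step 4: C  (read a: E→C)
  step 5: D  (read b: C→D)
  step 6: D  (read a: D→D)
  step 7: D  (read a: D→D)

So i = 1, j = 2, giving x = w[0:1] = a, y = w[1:2] = a, z = w[2:7] = babaa.
Check: |xy| = 2 ≤ 6 and |y| = 1 ≥ 1. Reading y takes N from D back to D, so every xyⁱz is accepted.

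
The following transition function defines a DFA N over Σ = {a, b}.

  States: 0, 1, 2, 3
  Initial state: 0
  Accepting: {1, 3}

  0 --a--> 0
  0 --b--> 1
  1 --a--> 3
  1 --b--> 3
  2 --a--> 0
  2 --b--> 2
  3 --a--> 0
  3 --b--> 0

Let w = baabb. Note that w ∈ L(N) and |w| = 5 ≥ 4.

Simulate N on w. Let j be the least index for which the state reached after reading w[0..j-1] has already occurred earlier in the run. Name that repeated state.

0

State sequence: 0 -b-> 1 -a-> 3 -a-> 0 -b-> 1 -b-> 3
First repeat at step 3: 0 was already visited.

The earliest repeat is at step j = 3: N is in 0, which it already visited at step i = 0.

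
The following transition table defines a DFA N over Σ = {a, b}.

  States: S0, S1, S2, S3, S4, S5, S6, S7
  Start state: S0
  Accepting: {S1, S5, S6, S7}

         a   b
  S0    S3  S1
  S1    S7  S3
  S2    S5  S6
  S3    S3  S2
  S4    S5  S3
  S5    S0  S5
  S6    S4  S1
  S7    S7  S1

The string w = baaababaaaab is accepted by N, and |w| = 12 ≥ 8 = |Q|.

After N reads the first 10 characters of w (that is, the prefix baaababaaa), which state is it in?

State sequence: S0 -b-> S1 -a-> S7 -a-> S7 -a-> S7 -b-> S1 -a-> S7 -b-> S1 -a-> S7 -a-> S7 -a-> S7

After reading 10 characters, N is in state S7.

S7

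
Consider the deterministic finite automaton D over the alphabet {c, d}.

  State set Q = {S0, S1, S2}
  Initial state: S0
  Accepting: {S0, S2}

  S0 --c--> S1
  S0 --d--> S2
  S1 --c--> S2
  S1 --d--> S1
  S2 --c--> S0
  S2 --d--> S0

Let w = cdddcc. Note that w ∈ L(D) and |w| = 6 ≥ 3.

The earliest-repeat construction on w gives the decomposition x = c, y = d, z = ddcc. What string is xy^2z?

cddddcc

xy^2z = c·d·d·ddcc = cddddcc.
Reading y = d takes D from S1 back to S1, so after x·y·y the machine is still in S1, and z then leads to the accepting state S0. Hence cddddcc ∈ L(D).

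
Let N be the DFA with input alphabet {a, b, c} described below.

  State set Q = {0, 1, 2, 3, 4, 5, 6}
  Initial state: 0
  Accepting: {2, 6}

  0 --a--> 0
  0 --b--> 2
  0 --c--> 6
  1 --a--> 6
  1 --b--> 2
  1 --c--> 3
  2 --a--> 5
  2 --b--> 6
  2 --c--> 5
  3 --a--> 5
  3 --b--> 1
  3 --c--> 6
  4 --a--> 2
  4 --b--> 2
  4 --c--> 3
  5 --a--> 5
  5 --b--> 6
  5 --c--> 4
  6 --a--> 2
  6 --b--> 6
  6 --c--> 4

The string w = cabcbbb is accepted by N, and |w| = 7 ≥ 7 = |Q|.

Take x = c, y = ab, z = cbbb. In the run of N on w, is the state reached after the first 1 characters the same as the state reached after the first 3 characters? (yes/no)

Run of N on the first 3 characters of w = c a b:
  step 0: 0  (start)
  step 1: 6  (read c: 0→6)
  step 2: 2  (read a: 6→2)
  step 3: 6  (read b: 2→6)

After x (step 1): 6. After xy (step 3): 6.
They match, so y = ab drives N around a cycle from 6 back to itself; pumping y any number of times keeps N in 6 before reading z, and xyⁱz ∈ L(N) for every i ≥ 0.

yes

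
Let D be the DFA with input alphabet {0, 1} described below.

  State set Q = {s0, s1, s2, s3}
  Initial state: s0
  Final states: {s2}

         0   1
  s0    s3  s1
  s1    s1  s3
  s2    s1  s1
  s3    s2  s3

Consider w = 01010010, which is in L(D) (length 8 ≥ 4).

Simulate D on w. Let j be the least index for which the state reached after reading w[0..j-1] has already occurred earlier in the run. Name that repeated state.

s3

State sequence: s0 -0-> s3 -1-> s3 -0-> s2 -1-> s1 -0-> s1 -0-> s1 -1-> s3 -0-> s2
First repeat at step 2: s3 was already visited.

The earliest repeat is at step j = 2: D is in s3, which it already visited at step i = 1.
The DFA has 4 states, so the proof of the pumping lemma guarantees a repeated state among the first 4+1 visited; the segment between the two visits is the pumpable y.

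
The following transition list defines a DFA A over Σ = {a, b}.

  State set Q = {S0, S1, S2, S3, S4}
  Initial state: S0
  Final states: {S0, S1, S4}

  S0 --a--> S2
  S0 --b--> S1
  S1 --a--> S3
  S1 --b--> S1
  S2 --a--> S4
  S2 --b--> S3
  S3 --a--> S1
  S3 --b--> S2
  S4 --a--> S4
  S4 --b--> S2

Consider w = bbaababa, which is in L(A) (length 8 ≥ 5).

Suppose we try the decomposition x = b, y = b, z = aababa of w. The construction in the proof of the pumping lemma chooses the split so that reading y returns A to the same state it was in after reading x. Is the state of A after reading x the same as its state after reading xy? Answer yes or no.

yes

State sequence: S0 -b-> S1 -b-> S1

After x (step 1): S1. After xy (step 2): S1.
They match, so y = b drives A around a cycle from S1 back to itself; pumping y any number of times keeps A in S1 before reading z, and xyⁱz ∈ L(A) for every i ≥ 0.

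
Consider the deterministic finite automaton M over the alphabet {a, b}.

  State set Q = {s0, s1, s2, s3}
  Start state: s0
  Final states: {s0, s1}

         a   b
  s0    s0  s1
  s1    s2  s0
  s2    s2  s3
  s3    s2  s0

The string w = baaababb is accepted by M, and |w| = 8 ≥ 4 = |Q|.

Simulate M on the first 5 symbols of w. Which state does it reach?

s3

State sequence: s0 -b-> s1 -a-> s2 -a-> s2 -a-> s2 -b-> s3

After reading 5 characters, M is in state s3.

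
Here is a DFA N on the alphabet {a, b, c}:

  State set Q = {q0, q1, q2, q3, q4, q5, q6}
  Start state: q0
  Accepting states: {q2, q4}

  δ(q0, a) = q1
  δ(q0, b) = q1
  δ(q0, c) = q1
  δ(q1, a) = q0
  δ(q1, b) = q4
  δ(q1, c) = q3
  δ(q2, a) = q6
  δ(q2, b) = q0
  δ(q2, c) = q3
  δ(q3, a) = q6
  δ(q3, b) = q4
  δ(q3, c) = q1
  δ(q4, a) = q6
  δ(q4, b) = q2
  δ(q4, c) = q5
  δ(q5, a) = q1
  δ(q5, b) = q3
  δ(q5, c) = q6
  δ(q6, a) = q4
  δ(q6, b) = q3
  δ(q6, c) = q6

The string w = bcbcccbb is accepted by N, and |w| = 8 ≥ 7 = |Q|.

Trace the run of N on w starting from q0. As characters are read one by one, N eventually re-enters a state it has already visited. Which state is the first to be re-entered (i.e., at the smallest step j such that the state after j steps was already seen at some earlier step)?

q6

Run of N on w = b c b c c c b b:
  step 0: q0  (start)
  step 1: q1  (read b: q0→q1)
  step 2: q3  (read c: q1→q3)
  step 3: q4  (read b: q3→q4)
  step 4: q5  (read c: q4→q5)
  step 5: q6  (read c: q5→q6)
  step 6: q6  (read c: q6→q6)   ← first repeat (q6 seen earlier)
  step 7: q3  (read b: q6→q3)
  step 8: q4  (read b: q3→q4)

The earliest repeat is at step j = 6: N is in q6, which it already visited at step i = 5.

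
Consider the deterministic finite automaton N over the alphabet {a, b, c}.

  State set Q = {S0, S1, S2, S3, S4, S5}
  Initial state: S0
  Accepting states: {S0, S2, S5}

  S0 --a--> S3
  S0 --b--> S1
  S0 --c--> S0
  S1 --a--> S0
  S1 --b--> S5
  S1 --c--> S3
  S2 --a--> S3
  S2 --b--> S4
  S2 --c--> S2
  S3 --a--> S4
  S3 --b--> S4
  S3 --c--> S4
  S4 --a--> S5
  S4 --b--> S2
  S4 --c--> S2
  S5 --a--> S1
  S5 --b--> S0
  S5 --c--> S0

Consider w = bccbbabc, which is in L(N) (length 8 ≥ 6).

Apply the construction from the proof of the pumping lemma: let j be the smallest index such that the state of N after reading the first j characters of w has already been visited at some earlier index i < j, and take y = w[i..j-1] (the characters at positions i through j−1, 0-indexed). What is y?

Run of N on w = b c c b b a b c:
  step 0: S0  (start)
  step 1: S1  (read b: S0→S1)
  step 2: S3  (read c: S1→S3)
  step 3: S4  (read c: S3→S4)
  step 4: S2  (read b: S4→S2)
  step 5: S4  (read b: S2→S4)   ← first repeat (S4 seen earlier)
  step 6: S5  (read a: S4→S5)
  step 7: S0  (read b: S5→S0)
  step 8: S0  (read c: S0→S0)

So i = 3, j = 5, giving x = w[0:3] = bcc, y = w[3:5] = bb, z = w[5:8] = abc.
Check: |xy| = 5 ≤ 6 and |y| = 2 ≥ 1. Reading y takes N from S4 back to S4, so every xyⁱz is accepted.

bb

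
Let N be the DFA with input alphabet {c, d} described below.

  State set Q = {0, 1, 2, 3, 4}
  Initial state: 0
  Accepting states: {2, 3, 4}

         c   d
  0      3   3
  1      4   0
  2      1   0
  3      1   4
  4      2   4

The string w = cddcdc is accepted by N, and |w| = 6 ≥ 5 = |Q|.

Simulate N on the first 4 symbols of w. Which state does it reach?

Run of N on the first 4 characters of w = c d d c:
  step 0: 0  (start)
  step 1: 3  (read c: 0→3)
  step 2: 4  (read d: 3→4)
  step 3: 4  (read d: 4→4)
  step 4: 2  (read c: 4→2)

After reading 4 characters, N is in state 2.

2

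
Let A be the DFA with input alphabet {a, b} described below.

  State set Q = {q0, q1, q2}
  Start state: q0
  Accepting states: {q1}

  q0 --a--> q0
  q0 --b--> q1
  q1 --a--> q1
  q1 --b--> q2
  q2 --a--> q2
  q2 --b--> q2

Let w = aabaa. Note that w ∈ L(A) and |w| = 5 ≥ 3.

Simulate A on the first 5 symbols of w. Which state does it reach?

State sequence: q0 -a-> q0 -a-> q0 -b-> q1 -a-> q1 -a-> q1

After reading 5 characters, A is in state q1.

q1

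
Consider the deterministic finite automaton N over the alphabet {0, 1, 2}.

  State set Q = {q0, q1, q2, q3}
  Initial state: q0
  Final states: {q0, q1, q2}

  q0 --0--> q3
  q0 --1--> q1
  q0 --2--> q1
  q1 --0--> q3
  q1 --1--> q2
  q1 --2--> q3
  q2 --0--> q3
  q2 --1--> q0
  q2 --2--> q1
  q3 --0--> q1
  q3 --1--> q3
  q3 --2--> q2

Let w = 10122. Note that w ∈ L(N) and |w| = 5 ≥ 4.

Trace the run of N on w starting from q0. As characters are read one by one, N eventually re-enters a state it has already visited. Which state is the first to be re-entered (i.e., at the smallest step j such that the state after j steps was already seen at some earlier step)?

q3

Run of N on w = 1 0 1 2 2:
  step 0: q0  (start)
  step 1: q1  (read 1: q0→q1)
  step 2: q3  (read 0: q1→q3)
  step 3: q3  (read 1: q3→q3)   ← first repeat (q3 seen earlier)
  step 4: q2  (read 2: q3→q2)
  step 5: q1  (read 2: q2→q1)

The earliest repeat is at step j = 3: N is in q3, which it already visited at step i = 2.
With |Q| = 4, pigeonhole forces a state repeat no later than step 4; the substring read between the first and second visits to that state can be pumped.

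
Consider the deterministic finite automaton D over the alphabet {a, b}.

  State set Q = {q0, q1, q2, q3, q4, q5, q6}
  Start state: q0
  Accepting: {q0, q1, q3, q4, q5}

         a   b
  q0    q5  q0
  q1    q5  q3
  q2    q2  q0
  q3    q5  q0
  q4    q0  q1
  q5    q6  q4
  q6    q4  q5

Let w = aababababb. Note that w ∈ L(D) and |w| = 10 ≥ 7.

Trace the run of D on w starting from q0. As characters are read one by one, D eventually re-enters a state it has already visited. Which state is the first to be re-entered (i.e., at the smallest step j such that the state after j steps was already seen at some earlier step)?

q5

State sequence: q0 -a-> q5 -a-> q6 -b-> q5 -a-> q6 -b-> q5 -a-> q6 -b-> q5 -a-> q6 -b-> q5 -b-> q4
First repeat at step 3: q5 was already visited.

The earliest repeat is at step j = 3: D is in q5, which it already visited at step i = 1.
With |Q| = 7, pigeonhole forces a state repeat no later than step 7; the substring read between the first and second visits to that state can be pumped.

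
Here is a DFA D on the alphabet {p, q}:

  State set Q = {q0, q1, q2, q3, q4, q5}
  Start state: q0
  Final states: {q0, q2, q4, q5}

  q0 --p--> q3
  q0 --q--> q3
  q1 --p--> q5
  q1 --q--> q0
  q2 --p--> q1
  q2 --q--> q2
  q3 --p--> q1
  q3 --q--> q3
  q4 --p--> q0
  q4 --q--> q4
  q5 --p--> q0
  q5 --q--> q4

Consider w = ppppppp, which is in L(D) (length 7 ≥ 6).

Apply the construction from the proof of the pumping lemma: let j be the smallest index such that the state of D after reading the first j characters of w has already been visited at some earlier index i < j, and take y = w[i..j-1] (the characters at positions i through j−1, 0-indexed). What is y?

State sequence: q0 -p-> q3 -p-> q1 -p-> q5 -p-> q0 -p-> q3 -p-> q1 -p-> q5
First repeat at step 4: q0 was already visited.

So i = 0, j = 4, giving x = w[0:0] = ε, y = w[0:4] = pppp, z = w[4:7] = ppp.
Check: |xy| = 4 ≤ 6 and |y| = 4 ≥ 1. Reading y takes D from q0 back to q0, so every xyⁱz is accepted.
Since D has 6 states, any run of length ≥ 6 visits 6+1 states, so by pigeonhole some state repeats within the first 6 steps — that repeat gives the pumpable loop.

pppp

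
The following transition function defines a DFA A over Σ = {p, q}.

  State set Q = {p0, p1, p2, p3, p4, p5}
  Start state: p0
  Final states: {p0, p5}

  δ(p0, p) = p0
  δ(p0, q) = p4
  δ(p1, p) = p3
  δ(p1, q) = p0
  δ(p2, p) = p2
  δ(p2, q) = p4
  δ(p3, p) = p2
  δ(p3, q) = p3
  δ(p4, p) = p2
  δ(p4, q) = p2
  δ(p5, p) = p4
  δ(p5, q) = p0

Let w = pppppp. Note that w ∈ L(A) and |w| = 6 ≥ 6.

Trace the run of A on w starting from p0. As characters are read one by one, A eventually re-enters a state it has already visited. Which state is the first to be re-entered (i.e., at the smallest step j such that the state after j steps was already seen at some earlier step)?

State sequence: p0 -p-> p0 -p-> p0 -p-> p0 -p-> p0 -p-> p0 -p-> p0
First repeat at step 1: p0 was already visited.

The earliest repeat is at step j = 1: A is in p0, which it already visited at step i = 0.
Since A has 6 states, any run of length ≥ 6 visits 6+1 states, so by pigeonhole some state repeats within the first 6 steps — that repeat gives the pumpable loop.

p0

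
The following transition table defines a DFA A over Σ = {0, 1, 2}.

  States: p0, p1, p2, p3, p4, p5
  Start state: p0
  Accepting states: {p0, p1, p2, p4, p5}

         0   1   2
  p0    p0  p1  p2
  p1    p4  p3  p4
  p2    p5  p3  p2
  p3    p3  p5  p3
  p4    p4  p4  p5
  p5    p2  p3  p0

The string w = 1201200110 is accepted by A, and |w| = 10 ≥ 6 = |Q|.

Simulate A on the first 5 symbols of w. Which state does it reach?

State sequence: p0 -1-> p1 -2-> p4 -0-> p4 -1-> p4 -2-> p5

After reading 5 characters, A is in state p5.

p5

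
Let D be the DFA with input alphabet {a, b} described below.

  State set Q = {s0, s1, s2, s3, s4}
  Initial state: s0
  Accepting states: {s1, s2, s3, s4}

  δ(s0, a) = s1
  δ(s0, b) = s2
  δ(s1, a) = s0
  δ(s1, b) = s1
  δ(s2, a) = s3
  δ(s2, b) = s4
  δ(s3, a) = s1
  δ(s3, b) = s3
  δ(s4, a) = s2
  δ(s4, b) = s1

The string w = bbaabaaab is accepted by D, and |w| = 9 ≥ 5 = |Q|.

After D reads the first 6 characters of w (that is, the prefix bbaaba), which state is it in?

State sequence: s0 -b-> s2 -b-> s4 -a-> s2 -a-> s3 -b-> s3 -a-> s1

After reading 6 characters, D is in state s1.

s1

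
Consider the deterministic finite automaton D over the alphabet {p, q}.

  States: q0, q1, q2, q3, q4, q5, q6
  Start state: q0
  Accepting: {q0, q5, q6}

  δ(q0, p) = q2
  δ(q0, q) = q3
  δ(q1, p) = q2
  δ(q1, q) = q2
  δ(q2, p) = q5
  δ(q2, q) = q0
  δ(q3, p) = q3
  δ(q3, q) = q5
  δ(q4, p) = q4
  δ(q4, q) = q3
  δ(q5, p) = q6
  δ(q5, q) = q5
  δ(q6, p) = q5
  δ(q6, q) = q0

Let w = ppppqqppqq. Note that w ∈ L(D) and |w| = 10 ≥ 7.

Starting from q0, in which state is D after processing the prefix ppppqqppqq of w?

Run of D on the first 10 characters of w = p p p p q q p p q q:
  step 0: q0  (start)
  step 1: q2  (read p: q0→q2)
  step 2: q5  (read p: q2→q5)
  step 3: q6  (read p: q5→q6)
  step 4: q5  (read p: q6→q5)
  step 5: q5  (read q: q5→q5)
  step 6: q5  (read q: q5→q5)
  step 7: q6  (read p: q5→q6)
  step 8: q5  (read p: q6→q5)
  step 9: q5  (read q: q5→q5)
  step 10: q5  (read q: q5→q5)

After reading 10 characters, D is in state q5.
(This kind of state-tracing is the core of the pumping-lemma construction: with 7 states, pigeonhole forces a repeat within the first 7 steps.)

q5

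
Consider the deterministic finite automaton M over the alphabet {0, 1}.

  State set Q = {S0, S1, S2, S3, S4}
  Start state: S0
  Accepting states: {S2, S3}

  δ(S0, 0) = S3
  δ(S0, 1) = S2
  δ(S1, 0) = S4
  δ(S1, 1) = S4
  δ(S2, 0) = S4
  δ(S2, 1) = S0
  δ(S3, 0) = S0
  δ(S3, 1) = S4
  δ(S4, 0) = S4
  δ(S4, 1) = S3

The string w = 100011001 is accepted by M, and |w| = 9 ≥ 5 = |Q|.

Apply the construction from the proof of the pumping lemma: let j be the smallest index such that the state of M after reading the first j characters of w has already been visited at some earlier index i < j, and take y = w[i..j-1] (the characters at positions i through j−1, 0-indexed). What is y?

State sequence: S0 -1-> S2 -0-> S4 -0-> S4 -0-> S4 -1-> S3 -1-> S4 -0-> S4 -0-> S4 -1-> S3
First repeat at step 3: S4 was already visited.

So i = 2, j = 3, giving x = w[0:2] = 10, y = w[2:3] = 0, z = w[3:9] = 011001.
Check: |xy| = 3 ≤ 5 and |y| = 1 ≥ 1. Reading y takes M from S4 back to S4, so every xyⁱz is accepted.
Pumping length from the standard proof: p = 5 (the number of states). The repeated state found above gives |xy| = j ≤ 5 and |y| = j − i ≥ 1.

0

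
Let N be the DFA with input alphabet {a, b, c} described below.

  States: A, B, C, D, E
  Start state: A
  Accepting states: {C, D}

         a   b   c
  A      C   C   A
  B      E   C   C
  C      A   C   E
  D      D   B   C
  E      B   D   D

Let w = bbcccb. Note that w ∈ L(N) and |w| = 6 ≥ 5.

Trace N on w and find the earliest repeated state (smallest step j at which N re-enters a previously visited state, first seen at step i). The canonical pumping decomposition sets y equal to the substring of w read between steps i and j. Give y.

b

Run of N on w = b b c c c b:
  step 0: A  (start)
  step 1: C  (read b: A→C)
  step 2: C  (read b: C→C)   ← first repeat (C seen earlier)
  step 3: E  (read c: C→E)
  step 4: D  (read c: E→D)
  step 5: C  (read c: D→C)
  step 6: C  (read b: C→C)

So i = 1, j = 2, giving x = w[0:1] = b, y = w[1:2] = b, z = w[2:6] = cccb.
Check: |xy| = 2 ≤ 5 and |y| = 1 ≥ 1. Reading y takes N from C back to C, so every xyⁱz is accepted.
With |Q| = 5, pigeonhole forces a state repeat no later than step 5; the substring read between the first and second visits to that state can be pumped.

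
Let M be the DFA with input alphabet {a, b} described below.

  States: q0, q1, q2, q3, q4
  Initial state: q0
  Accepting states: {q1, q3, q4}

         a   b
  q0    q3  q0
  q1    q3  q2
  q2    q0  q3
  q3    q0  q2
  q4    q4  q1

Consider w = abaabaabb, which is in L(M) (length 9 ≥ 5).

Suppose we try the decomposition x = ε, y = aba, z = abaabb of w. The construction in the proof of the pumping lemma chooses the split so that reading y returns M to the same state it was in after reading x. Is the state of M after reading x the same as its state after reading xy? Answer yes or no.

Run of M on the first 3 characters of w = a b a:
  step 0: q0  (start)
  step 1: q3  (read a: q0→q3)
  step 2: q2  (read b: q3→q2)
  step 3: q0  (read a: q2→q0)

After x (step 0): q0. After xy (step 3): q0.
They match, so y = aba drives M around a cycle from q0 back to itself; pumping y any number of times keeps M in q0 before reading z, and xyⁱz ∈ L(M) for every i ≥ 0.

yes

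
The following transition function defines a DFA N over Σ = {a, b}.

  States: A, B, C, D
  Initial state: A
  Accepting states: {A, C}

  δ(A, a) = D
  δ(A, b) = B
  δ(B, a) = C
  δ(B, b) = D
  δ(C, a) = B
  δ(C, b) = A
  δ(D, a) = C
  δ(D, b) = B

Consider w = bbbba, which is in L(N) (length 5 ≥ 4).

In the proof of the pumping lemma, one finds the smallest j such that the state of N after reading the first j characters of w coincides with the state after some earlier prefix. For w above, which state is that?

B

State sequence: A -b-> B -b-> D -b-> B -b-> D -a-> C
First repeat at step 3: B was already visited.

The earliest repeat is at step j = 3: N is in B, which it already visited at step i = 1.
Pumping length from the standard proof: p = 4 (the number of states). The repeated state found above gives |xy| = j ≤ 4 and |y| = j − i ≥ 1.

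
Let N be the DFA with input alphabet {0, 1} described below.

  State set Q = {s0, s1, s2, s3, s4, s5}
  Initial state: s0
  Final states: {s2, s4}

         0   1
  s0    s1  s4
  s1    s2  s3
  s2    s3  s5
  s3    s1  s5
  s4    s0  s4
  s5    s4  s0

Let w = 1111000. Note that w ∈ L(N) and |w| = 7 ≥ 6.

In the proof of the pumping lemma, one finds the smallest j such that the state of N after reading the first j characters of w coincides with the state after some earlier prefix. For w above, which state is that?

Run of N on w = 1 1 1 1 0 0 0:
  step 0: s0  (start)
  step 1: s4  (read 1: s0→s4)
  step 2: s4  (read 1: s4→s4)   ← first repeat (s4 seen earlier)
  step 3: s4  (read 1: s4→s4)
  step 4: s4  (read 1: s4→s4)
  step 5: s0  (read 0: s4→s0)
  step 6: s1  (read 0: s0→s1)
  step 7: s2  (read 0: s1→s2)

The earliest repeat is at step j = 2: N is in s4, which it already visited at step i = 1.
Pumping length from the standard proof: p = 6 (the number of states). The repeated state found above gives |xy| = j ≤ 6 and |y| = j − i ≥ 1.

s4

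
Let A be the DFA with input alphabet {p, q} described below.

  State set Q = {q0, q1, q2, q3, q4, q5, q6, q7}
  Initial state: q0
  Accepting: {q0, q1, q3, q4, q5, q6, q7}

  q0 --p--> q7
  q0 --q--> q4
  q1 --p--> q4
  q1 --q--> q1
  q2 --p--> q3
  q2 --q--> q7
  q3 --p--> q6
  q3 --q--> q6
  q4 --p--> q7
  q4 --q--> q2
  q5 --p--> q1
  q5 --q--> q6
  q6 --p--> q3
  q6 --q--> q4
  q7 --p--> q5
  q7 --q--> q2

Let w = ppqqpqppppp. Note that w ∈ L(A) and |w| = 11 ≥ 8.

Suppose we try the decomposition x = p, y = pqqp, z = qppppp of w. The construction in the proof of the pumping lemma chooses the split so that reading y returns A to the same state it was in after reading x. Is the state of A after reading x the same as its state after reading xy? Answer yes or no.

Run of A on the first 5 characters of w = p p q q p:
  step 0: q0  (start)
  step 1: q7  (read p: q0→q7)
  step 2: q5  (read p: q7→q5)
  step 3: q6  (read q: q5→q6)
  step 4: q4  (read q: q6→q4)
  step 5: q7  (read p: q4→q7)

After x (step 1): q7. After xy (step 5): q7.
They match, so y = pqqp drives A around a cycle from q7 back to itself; pumping y any number of times keeps A in q7 before reading z, and xyⁱz ∈ L(A) for every i ≥ 0.

yes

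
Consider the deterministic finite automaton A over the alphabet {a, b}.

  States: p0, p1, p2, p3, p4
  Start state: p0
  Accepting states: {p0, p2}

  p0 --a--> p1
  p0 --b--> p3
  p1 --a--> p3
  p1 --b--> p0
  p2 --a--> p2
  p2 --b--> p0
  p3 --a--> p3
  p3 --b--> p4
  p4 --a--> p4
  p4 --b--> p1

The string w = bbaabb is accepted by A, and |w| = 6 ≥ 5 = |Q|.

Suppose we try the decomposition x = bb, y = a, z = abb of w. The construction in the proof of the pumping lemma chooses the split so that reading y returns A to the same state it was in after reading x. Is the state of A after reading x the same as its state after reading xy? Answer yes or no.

yes

Run of A on the first 3 characters of w = b b a:
  step 0: p0  (start)
  step 1: p3  (read b: p0→p3)
  step 2: p4  (read b: p3→p4)
  step 3: p4  (read a: p4→p4)

After x (step 2): p4. After xy (step 3): p4.
They match, so y = a drives A around a cycle from p4 back to itself; pumping y any number of times keeps A in p4 before reading z, and xyⁱz ∈ L(A) for every i ≥ 0.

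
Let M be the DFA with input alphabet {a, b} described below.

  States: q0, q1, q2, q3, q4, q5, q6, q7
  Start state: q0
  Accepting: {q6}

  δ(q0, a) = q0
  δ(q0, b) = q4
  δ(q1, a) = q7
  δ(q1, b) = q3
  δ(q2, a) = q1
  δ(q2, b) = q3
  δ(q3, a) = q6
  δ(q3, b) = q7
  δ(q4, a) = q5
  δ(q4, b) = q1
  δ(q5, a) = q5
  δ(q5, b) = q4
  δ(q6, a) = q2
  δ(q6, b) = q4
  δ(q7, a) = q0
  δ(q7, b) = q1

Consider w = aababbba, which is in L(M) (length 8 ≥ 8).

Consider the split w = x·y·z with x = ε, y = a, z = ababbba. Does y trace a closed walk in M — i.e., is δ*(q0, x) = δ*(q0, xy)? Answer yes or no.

State sequence: q0 -a-> q0

After x (step 0): q0. After xy (step 1): q0.
They match, so y = a drives M around a cycle from q0 back to itself; pumping y any number of times keeps M in q0 before reading z, and xyⁱz ∈ L(M) for every i ≥ 0.

yes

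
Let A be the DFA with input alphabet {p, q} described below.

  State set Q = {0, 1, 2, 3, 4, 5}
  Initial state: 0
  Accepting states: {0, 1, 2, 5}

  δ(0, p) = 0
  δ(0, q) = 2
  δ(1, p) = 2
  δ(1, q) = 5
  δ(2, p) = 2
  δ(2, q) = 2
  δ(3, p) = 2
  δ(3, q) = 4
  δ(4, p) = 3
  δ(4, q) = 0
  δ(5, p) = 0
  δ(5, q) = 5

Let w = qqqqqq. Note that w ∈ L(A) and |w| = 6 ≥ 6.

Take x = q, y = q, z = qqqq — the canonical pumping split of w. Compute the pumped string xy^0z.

qqqqq

xy⁰z = xz = q·qqqq = qqqqq.
Reading y = q takes A from 2 back to 2, so after x the machine is still in 2, and z then leads to the accepting state 2. Hence qqqqq ∈ L(A).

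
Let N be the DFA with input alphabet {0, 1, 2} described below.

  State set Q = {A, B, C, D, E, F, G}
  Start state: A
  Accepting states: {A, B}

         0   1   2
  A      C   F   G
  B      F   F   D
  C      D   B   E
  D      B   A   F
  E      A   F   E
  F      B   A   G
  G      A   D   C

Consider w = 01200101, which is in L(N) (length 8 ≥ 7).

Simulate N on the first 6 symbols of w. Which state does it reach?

State sequence: A -0-> C -1-> B -2-> D -0-> B -0-> F -1-> A

After reading 6 characters, N is in state A.
(This kind of state-tracing is the core of the pumping-lemma construction: with 7 states, pigeonhole forces a repeat within the first 7 steps.)

A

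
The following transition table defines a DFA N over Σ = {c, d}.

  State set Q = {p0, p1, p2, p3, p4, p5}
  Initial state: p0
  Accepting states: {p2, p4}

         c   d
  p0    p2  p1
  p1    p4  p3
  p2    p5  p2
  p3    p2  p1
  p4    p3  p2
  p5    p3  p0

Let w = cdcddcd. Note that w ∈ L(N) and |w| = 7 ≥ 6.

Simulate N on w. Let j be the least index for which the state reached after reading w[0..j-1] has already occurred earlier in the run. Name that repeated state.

p2

Run of N on w = c d c d d c d:
  step 0: p0  (start)
  step 1: p2  (read c: p0→p2)
  step 2: p2  (read d: p2→p2)   ← first repeat (p2 seen earlier)
  step 3: p5  (read c: p2→p5)
  step 4: p0  (read d: p5→p0)
  step 5: p1  (read d: p0→p1)
  step 6: p4  (read c: p1→p4)
  step 7: p2  (read d: p4→p2)

The earliest repeat is at step j = 2: N is in p2, which it already visited at step i = 1.
Since N has 6 states, any run of length ≥ 6 visits 6+1 states, so by pigeonhole some state repeats within the first 6 steps — that repeat gives the pumpable loop.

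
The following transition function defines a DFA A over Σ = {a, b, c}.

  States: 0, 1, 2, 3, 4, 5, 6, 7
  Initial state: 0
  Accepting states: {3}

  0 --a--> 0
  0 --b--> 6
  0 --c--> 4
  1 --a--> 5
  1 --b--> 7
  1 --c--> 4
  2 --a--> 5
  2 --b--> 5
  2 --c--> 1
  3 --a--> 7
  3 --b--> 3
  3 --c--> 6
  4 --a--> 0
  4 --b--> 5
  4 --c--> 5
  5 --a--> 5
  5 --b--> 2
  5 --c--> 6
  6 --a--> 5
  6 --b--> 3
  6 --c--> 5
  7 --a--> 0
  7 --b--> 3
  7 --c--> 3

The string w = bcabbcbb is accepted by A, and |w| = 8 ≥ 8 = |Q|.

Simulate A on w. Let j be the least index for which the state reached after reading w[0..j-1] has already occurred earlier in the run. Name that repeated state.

5

Run of A on w = b c a b b c b b:
  step 0: 0  (start)
  step 1: 6  (read b: 0→6)
  step 2: 5  (read c: 6→5)
  step 3: 5  (read a: 5→5)   ← first repeat (5 seen earlier)
  step 4: 2  (read b: 5→2)
  step 5: 5  (read b: 2→5)
  step 6: 6  (read c: 5→6)
  step 7: 3  (read b: 6→3)
  step 8: 3  (read b: 3→3)

The earliest repeat is at step j = 3: A is in 5, which it already visited at step i = 2.
The DFA has 8 states, so the proof of the pumping lemma guarantees a repeated state among the first 8+1 visited; the segment between the two visits is the pumpable y.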